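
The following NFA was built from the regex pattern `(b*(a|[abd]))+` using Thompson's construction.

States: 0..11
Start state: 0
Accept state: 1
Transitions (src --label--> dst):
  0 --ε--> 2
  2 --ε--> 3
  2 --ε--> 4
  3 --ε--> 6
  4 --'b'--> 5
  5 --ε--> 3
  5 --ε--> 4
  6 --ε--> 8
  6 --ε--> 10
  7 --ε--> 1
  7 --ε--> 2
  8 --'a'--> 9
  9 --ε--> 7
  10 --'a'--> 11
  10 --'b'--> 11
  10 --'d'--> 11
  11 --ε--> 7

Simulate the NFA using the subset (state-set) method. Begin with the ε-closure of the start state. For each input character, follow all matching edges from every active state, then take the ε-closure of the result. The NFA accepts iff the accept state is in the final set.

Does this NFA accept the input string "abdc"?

start: ε-closure({0}) = {0,2,3,4,6,8,10}
'a' @ 1: {1,2,3,4,6,7,8,9,10,11}  (accept∈set)
'b' @ 2: {1,2,3,4,5,6,7,8,10,11}  (accept∈set)
'd' @ 3: {1,2,3,4,6,7,8,10,11}  (accept∈set)
'c' @ 4: {}  — dead — no transitions
final: {}; accept 1 not in set

Answer: REJECT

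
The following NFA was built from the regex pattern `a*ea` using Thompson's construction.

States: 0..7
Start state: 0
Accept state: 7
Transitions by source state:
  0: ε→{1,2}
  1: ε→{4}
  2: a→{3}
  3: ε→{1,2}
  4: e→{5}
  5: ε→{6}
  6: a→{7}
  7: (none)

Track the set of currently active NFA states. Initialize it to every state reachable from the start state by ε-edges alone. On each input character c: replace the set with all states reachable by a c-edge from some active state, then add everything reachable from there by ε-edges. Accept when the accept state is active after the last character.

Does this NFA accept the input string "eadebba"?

initial (ε-close {0}): {0,1,2,4}
'e' @ 1: {5,6}
'a' @ 2: {7}  (accept∈set)
'd' @ 3: {}  — dead — no transitions
rest 'ebba' ignored (set empty)
end set {} — state 7 not in

Answer: REJECT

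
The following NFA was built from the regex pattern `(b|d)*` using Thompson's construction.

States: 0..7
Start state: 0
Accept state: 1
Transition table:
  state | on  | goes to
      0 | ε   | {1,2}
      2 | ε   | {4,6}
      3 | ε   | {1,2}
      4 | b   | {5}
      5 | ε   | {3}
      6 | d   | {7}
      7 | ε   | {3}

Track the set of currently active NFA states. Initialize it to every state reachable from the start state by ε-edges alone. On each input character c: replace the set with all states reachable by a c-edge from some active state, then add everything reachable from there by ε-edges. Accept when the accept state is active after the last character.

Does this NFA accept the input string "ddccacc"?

Answer: REJECT

Derivation:
initial (ε-close {0}): {0,1,2,4,6}
'd' @ 1: {1,2,3,4,6,7}  (accept∈set)
'd' @ 2: {1,2,3,4,6,7}  (accept∈set)
'c' @ 3: {}  — state set empty
rest 'cacc' ignored (set empty)
after full input: {}  (accept=1 not in)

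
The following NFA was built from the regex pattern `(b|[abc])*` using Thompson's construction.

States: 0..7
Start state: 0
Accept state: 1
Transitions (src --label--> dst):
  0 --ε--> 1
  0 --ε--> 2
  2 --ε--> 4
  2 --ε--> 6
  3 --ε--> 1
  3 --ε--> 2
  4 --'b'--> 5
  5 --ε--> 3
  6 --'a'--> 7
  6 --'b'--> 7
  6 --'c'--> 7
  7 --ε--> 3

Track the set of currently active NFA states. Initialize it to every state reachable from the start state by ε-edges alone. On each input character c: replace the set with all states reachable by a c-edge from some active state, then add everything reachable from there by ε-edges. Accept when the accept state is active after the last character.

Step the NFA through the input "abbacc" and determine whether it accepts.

S₀ = ε-closure({0}) = {0,1,2,4,6}
'a' @ 1: {1,2,3,4,6,7}  (accept∈set)
'b' @ 2: {1,2,3,4,5,6,7}  (accept∈set)
'b' @ 3: {1,2,3,4,5,6,7}  (accept∈set)
'a' @ 4: {1,2,3,4,6,7}  (accept∈set)
'c' @ 5: {1,2,3,4,6,7}  (accept∈set)
'c' @ 6: {1,2,3,4,6,7}  (accept∈set)
end set {1,2,3,4,6,7} — state 1 in

Answer: ACCEPT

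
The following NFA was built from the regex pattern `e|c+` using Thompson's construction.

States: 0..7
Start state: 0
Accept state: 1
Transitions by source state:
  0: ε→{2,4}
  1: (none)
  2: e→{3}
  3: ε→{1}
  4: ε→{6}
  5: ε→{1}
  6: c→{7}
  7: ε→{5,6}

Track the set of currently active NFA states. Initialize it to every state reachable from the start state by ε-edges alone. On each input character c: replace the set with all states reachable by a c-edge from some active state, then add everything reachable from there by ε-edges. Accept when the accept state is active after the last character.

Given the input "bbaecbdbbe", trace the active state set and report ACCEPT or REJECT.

Answer: REJECT

Steps:
S₀ = ε-closure({0}) = {0,2,4,6}
'b' @ 1: {}  — no active states
rest 'baecbdbbe' ignored (set empty)
end set {} — state 1 not in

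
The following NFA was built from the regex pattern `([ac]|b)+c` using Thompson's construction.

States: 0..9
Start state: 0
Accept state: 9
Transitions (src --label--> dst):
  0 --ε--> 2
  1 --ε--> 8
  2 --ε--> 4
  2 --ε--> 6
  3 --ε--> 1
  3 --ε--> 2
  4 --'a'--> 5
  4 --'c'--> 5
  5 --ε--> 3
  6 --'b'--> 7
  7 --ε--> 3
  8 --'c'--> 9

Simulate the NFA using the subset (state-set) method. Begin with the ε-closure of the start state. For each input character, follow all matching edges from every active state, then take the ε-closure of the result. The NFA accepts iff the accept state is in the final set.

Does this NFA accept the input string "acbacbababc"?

Answer: ACCEPT

Trace:
start: ε-closure({0}) = {0,2,4,6}
'a' @ 1: {1,2,3,4,5,6,8}
'c' @ 2: {1,2,3,4,5,6,8,9}  [accepting]
'b' @ 3: {1,2,3,4,6,7,8}
'a' @ 4: {1,2,3,4,5,6,8}
'c' @ 5: {1,2,3,4,5,6,8,9}  [accepting]
'b' @ 6: {1,2,3,4,6,7,8}
'a' @ 7: {1,2,3,4,5,6,8}
'b' @ 8: {1,2,3,4,6,7,8}
'a' @ 9: {1,2,3,4,5,6,8}
'b' @ 10: {1,2,3,4,6,7,8}
'c' @ 11: {1,2,3,4,5,6,8,9}  [accepting]
after full input: {1,2,3,4,5,6,8,9}  (accept=9 in)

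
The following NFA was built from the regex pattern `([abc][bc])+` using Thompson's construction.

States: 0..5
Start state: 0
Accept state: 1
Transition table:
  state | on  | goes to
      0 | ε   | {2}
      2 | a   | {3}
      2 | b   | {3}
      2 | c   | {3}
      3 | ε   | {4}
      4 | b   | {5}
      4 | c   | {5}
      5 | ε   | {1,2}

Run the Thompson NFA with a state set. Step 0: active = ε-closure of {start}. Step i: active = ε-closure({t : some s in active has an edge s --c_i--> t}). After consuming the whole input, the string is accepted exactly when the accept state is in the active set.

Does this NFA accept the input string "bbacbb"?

initial (ε-close {0}): {0,2}
'b' @ 1: {3,4}
'b' @ 2: {1,2,5}  [accepting]
'a' @ 3: {3,4}
'c' @ 4: {1,2,5}  [accepting]
'b' @ 5: {3,4}
'b' @ 6: {1,2,5}  [accepting]
end set {1,2,5} — state 1 in

Answer: ACCEPT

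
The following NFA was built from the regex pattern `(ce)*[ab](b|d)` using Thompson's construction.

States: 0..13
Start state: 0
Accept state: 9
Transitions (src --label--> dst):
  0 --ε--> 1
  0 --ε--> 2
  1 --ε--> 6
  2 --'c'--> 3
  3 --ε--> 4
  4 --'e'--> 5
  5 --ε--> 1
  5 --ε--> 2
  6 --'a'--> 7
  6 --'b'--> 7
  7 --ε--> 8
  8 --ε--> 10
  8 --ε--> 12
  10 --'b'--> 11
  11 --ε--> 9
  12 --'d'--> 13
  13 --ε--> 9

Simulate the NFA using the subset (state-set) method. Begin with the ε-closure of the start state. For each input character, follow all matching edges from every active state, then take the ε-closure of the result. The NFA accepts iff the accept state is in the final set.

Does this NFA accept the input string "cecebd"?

Answer: ACCEPT

Steps:
S₀ = ε-closure({0}) = {0,1,2,6}
'c' @ 1: {3,4}
'e' @ 2: {1,2,5,6}
'c' @ 3: {3,4}
'e' @ 4: {1,2,5,6}
'b' @ 5: {7,8,10,12}
'd' @ 6: {9,13}  ✓accept
final: {9,13}; accept 9 in set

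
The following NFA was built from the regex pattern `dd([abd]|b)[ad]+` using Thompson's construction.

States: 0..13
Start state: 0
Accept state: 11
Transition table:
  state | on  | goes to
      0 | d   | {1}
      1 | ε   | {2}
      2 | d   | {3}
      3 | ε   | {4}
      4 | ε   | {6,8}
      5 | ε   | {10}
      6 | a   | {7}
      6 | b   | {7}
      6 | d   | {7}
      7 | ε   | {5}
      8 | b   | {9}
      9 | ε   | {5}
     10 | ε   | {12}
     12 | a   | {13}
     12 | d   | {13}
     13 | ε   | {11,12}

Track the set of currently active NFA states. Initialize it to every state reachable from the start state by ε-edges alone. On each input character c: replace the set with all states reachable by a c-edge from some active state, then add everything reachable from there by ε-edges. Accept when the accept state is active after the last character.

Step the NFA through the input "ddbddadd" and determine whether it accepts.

S₀ = ε-closure({0}) = {0}
'd' @ 1: {1,2}
'd' @ 2: {3,4,6,8}
'b' @ 3: {5,7,9,10,12}
'd' @ 4: {11,12,13}  [accepting]
'd' @ 5: {11,12,13}  [accepting]
'a' @ 6: {11,12,13}  [accepting]
'd' @ 7: {11,12,13}  [accepting]
'd' @ 8: {11,12,13}  [accepting]
after full input: {11,12,13}  (accept=11 in)

Answer: ACCEPT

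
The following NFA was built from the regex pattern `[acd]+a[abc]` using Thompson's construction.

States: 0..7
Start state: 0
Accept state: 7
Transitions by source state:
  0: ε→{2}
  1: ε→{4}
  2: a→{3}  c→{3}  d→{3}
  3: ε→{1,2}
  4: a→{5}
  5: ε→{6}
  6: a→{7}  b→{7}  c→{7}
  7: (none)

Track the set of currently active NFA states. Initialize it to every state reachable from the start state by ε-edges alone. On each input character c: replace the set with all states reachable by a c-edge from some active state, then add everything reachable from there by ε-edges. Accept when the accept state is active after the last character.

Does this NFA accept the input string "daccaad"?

Answer: REJECT

Derivation:
start: ε-closure({0}) = {0,2}
'd' @ 1: {1,2,3,4}
'a' @ 2: {1,2,3,4,5,6}
'c' @ 3: {1,2,3,4,7}  (accept∈set)
'c' @ 4: {1,2,3,4}
'a' @ 5: {1,2,3,4,5,6}
'a' @ 6: {1,2,3,4,5,6,7}  (accept∈set)
'd' @ 7: {1,2,3,4}
end set {1,2,3,4} — state 7 not in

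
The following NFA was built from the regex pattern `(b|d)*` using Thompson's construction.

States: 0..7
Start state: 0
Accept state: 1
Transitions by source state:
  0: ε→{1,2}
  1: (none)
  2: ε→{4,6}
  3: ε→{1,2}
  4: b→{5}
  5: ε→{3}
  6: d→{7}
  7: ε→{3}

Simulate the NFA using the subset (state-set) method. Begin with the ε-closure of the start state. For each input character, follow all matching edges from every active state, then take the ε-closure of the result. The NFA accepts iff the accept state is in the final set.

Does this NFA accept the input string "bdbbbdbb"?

Answer: ACCEPT

Trace:
start: ε-closure({0}) = {0,1,2,4,6}
'b' @ 1: {1,2,3,4,5,6}  [accepting]
'd' @ 2: {1,2,3,4,6,7}  [accepting]
'b' @ 3: {1,2,3,4,5,6}  [accepting]
'b' @ 4: {1,2,3,4,5,6}  [accepting]
'b' @ 5: {1,2,3,4,5,6}  [accepting]
'd' @ 6: {1,2,3,4,6,7}  [accepting]
'b' @ 7: {1,2,3,4,5,6}  [accepting]
'b' @ 8: {1,2,3,4,5,6}  [accepting]
final: {1,2,3,4,5,6}; accept 1 in set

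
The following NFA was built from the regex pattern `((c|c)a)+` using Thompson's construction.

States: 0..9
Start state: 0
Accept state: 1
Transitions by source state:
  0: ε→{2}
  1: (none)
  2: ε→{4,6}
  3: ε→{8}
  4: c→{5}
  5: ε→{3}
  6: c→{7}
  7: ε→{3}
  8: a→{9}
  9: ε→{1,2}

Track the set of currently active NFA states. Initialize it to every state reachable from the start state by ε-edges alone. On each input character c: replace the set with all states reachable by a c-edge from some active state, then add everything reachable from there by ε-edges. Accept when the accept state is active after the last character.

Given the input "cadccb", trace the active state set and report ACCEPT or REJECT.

initial (ε-close {0}): {0,2,4,6}
'c' @ 1: {3,5,7,8}
'a' @ 2: {1,2,4,6,9}  [accepting]
'd' @ 3: {}  — no active states
rest 'ccb' ignored (set empty)
final: {}; accept 1 not in set

Answer: REJECT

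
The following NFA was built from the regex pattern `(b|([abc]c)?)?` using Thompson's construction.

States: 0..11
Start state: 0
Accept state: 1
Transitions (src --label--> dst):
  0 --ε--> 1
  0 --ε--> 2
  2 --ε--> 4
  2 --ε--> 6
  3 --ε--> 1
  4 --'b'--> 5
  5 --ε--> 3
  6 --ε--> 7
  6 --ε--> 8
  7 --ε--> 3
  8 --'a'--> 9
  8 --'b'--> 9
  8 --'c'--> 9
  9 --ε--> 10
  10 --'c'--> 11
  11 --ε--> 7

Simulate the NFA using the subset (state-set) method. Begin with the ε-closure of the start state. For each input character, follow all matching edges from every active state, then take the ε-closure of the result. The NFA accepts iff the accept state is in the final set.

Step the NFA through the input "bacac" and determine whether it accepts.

Answer: REJECT

Steps:
start: ε-closure({0}) = {0,1,2,3,4,6,7,8}
'b' @ 1: {1,3,5,9,10}  (accept∈set)
'a' @ 2: {}  — state set empty
rest 'cac' ignored (set empty)
final: {}; accept 1 not in set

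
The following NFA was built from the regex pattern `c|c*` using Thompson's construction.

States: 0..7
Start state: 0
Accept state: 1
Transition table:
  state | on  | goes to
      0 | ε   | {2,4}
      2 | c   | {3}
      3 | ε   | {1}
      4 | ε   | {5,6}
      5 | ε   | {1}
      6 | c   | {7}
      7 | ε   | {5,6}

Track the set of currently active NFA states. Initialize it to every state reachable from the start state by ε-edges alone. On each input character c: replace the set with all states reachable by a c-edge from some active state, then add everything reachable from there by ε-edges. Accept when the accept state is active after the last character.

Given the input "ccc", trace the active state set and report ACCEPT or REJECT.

Answer: ACCEPT

Trace:
S₀ = ε-closure({0}) = {0,1,2,4,5,6}
'c' @ 1: {1,3,5,6,7}  ✓accept
'c' @ 2: {1,5,6,7}  ✓accept
'c' @ 3: {1,5,6,7}  ✓accept
end set {1,5,6,7} — state 1 in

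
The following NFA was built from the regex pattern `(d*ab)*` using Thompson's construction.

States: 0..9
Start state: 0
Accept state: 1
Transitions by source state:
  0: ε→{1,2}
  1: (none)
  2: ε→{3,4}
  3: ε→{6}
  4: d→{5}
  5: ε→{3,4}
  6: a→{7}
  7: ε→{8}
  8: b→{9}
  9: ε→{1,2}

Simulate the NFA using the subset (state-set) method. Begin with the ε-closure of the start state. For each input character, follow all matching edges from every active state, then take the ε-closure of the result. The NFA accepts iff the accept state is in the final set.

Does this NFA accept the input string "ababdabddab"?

Answer: ACCEPT

Trace:
S₀ = ε-closure({0}) = {0,1,2,3,4,6}
'a' @ 1: {7,8}
'b' @ 2: {1,2,3,4,6,9}  (accept∈set)
'a' @ 3: {7,8}
'b' @ 4: {1,2,3,4,6,9}  (accept∈set)
'd' @ 5: {3,4,5,6}
'a' @ 6: {7,8}
'b' @ 7: {1,2,3,4,6,9}  (accept∈set)
'd' @ 8: {3,4,5,6}
'd' @ 9: {3,4,5,6}
'a' @ 10: {7,8}
'b' @ 11: {1,2,3,4,6,9}  (accept∈set)
after full input: {1,2,3,4,6,9}  (accept=1 in)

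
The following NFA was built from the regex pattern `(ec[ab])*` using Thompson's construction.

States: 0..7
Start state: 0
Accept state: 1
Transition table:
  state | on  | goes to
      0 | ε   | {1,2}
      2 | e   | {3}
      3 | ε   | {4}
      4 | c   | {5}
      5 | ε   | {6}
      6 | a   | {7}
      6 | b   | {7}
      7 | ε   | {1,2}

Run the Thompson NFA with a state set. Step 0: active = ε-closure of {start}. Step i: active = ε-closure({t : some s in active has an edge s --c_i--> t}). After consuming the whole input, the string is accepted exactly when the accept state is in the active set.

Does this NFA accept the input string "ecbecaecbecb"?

initial (ε-close {0}): {0,1,2}
'e' @ 1: {3,4}
'c' @ 2: {5,6}
'b' @ 3: {1,2,7}  [accepting]
'e' @ 4: {3,4}
'c' @ 5: {5,6}
'a' @ 6: {1,2,7}  [accepting]
'e' @ 7: {3,4}
'c' @ 8: {5,6}
'b' @ 9: {1,2,7}  [accepting]
'e' @ 10: {3,4}
'c' @ 11: {5,6}
'b' @ 12: {1,2,7}  [accepting]
end set {1,2,7} — state 1 in

Answer: ACCEPT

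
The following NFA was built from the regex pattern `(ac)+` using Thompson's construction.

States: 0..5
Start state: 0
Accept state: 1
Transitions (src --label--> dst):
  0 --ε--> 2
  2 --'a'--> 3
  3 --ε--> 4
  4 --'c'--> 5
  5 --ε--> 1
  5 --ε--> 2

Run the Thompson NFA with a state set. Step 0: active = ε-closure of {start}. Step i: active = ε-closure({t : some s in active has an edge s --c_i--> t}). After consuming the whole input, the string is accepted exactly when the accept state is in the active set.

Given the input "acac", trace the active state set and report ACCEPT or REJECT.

initial (ε-close {0}): {0,2}
'a' @ 1: {3,4}
'c' @ 2: {1,2,5}  [accepting]
'a' @ 3: {3,4}
'c' @ 4: {1,2,5}  [accepting]
end set {1,2,5} — state 1 in

Answer: ACCEPT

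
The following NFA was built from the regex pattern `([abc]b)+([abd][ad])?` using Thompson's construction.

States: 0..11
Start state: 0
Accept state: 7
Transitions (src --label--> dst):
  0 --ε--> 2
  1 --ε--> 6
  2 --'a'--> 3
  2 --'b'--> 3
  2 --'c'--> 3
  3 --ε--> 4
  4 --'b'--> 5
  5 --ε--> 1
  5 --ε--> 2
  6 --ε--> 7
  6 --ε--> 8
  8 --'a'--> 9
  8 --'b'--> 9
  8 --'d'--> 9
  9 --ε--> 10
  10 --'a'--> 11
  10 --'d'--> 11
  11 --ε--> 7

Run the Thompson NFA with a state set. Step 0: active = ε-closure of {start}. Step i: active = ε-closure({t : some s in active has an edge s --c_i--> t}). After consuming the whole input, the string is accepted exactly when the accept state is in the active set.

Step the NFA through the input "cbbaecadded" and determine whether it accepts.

S₀ = ε-closure({0}) = {0,2}
'c' @ 1: {3,4}
'b' @ 2: {1,2,5,6,7,8}  ✓accept
'b' @ 3: {3,4,9,10}
'a' @ 4: {7,11}  ✓accept
'e' @ 5: {}  — no active states
rest 'cadded' ignored (set empty)
after full input: {}  (accept=7 not in)

Answer: REJECT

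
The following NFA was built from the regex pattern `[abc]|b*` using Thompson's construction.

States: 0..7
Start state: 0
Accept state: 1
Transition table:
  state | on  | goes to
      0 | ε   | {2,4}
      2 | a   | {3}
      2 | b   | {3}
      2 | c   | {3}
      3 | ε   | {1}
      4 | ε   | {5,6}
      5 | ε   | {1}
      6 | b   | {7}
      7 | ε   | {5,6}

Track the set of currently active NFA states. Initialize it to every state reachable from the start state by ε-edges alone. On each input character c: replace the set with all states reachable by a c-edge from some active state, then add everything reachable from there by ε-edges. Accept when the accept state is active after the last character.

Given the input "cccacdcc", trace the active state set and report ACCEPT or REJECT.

Answer: REJECT

Derivation:
start: ε-closure({0}) = {0,1,2,4,5,6}
'c' @ 1: {1,3}  (accept∈set)
'c' @ 2: {}  — dead — no transitions
rest 'cacdcc' ignored (set empty)
after full input: {}  (accept=1 not in)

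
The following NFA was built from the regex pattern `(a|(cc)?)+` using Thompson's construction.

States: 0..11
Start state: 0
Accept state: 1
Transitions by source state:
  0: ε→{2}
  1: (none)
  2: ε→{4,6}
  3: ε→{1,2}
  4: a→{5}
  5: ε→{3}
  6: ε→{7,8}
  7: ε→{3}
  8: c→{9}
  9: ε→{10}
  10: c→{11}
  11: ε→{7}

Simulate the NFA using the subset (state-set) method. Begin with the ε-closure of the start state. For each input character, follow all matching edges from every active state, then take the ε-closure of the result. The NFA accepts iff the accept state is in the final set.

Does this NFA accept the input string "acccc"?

Answer: ACCEPT

Derivation:
S₀ = ε-closure({0}) = {0,1,2,3,4,6,7,8}
'a' @ 1: {1,2,3,4,5,6,7,8}  ✓accept
'c' @ 2: {9,10}
'c' @ 3: {1,2,3,4,6,7,8,11}  ✓accept
'c' @ 4: {9,10}
'c' @ 5: {1,2,3,4,6,7,8,11}  ✓accept
after full input: {1,2,3,4,6,7,8,11}  (accept=1 in)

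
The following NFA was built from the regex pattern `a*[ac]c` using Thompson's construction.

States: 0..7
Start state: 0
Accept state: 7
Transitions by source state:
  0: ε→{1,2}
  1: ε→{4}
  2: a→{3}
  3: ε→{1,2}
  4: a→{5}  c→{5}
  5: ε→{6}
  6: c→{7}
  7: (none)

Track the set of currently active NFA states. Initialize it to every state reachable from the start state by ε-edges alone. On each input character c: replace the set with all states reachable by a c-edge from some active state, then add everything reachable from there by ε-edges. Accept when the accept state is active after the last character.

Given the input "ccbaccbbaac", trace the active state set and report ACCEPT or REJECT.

initial (ε-close {0}): {0,1,2,4}
'c' @ 1: {5,6}
'c' @ 2: {7}  [accepting]
'b' @ 3: {}  — dead — no transitions
rest 'accbbaac' ignored (set empty)
after full input: {}  (accept=7 not in)

Answer: REJECT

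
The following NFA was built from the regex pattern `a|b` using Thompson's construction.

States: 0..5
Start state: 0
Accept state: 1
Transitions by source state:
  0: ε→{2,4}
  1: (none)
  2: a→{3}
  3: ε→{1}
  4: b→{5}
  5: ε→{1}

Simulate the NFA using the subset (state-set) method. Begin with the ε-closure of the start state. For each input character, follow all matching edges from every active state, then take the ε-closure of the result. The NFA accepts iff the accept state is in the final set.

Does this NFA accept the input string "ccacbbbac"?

initial (ε-close {0}): {0,2,4}
'c' @ 1: {}  — dead — no transitions
rest 'cacbbbac' ignored (set empty)
after full input: {}  (accept=1 not in)

Answer: REJECT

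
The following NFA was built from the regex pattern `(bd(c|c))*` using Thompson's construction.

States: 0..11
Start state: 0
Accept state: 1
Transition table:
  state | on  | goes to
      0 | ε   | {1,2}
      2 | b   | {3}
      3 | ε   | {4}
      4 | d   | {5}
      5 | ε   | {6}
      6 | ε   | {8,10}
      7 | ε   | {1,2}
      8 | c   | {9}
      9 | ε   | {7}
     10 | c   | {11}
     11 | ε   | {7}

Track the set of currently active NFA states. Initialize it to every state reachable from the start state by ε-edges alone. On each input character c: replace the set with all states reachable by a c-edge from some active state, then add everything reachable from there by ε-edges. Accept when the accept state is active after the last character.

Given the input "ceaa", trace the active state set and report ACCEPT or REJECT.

Answer: REJECT

Steps:
initial (ε-close {0}): {0,1,2}
'c' @ 1: {}  — no active states
rest 'eaa' ignored (set empty)
final: {}; accept 1 not in set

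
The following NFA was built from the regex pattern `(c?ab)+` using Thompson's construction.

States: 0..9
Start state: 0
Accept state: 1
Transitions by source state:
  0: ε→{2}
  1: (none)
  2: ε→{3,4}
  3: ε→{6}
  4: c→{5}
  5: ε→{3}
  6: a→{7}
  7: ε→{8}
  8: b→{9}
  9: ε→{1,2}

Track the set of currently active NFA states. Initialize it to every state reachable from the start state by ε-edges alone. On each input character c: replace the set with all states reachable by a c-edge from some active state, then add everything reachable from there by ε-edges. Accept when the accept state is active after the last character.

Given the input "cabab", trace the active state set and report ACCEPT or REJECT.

Answer: ACCEPT

Derivation:
start: ε-closure({0}) = {0,2,3,4,6}
'c' @ 1: {3,5,6}
'a' @ 2: {7,8}
'b' @ 3: {1,2,3,4,6,9}  ✓accept
'a' @ 4: {7,8}
'b' @ 5: {1,2,3,4,6,9}  ✓accept
after full input: {1,2,3,4,6,9}  (accept=1 in)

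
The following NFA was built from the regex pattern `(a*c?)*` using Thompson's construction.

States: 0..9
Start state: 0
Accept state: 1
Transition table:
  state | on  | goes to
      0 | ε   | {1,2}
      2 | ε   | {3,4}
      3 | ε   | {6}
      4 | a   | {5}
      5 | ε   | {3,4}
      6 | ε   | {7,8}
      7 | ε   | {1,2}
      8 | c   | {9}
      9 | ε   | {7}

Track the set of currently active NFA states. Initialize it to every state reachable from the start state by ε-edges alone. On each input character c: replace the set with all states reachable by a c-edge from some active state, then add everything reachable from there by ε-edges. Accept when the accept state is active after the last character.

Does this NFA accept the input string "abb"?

start: ε-closure({0}) = {0,1,2,3,4,6,7,8}
'a' @ 1: {1,2,3,4,5,6,7,8}  [accepting]
'b' @ 2: {}  — no active states
rest 'b' ignored (set empty)
final: {}; accept 1 not in set

Answer: REJECT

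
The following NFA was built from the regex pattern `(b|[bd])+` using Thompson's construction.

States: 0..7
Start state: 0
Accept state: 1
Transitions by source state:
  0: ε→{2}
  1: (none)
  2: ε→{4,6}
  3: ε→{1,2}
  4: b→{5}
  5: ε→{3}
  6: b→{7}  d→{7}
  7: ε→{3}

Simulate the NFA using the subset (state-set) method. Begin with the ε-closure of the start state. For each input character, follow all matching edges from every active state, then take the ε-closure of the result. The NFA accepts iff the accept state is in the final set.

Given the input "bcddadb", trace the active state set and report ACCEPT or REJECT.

Answer: REJECT

Steps:
start: ε-closure({0}) = {0,2,4,6}
'b' @ 1: {1,2,3,4,5,6,7}  [accepting]
'c' @ 2: {}  — state set empty
rest 'ddadb' ignored (set empty)
end set {} — state 1 not in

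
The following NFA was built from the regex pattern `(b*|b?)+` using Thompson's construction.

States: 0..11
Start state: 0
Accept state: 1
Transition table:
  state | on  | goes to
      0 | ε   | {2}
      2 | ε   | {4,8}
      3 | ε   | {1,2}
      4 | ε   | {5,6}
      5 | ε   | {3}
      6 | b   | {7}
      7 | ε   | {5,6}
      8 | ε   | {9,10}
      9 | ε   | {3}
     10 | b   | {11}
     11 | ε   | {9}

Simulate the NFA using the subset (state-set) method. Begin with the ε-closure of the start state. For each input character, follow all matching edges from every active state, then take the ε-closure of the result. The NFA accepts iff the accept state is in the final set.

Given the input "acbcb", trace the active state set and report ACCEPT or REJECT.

Answer: REJECT

Trace:
initial (ε-close {0}): {0,1,2,3,4,5,6,8,9,10}
'a' @ 1: {}  — state set empty
rest 'cbcb' ignored (set empty)
end set {} — state 1 not in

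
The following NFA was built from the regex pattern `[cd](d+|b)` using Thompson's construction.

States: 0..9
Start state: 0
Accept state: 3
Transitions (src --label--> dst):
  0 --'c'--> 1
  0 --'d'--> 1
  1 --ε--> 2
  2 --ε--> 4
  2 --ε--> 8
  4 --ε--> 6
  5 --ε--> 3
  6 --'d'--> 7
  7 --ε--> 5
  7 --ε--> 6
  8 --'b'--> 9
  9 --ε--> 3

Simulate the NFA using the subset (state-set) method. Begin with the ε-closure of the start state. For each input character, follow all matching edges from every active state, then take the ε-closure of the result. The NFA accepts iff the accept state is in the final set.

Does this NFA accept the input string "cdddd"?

Answer: ACCEPT

Trace:
initial (ε-close {0}): {0}
'c' @ 1: {1,2,4,6,8}
'd' @ 2: {3,5,6,7}  ✓accept
'd' @ 3: {3,5,6,7}  ✓accept
'd' @ 4: {3,5,6,7}  ✓accept
'd' @ 5: {3,5,6,7}  ✓accept
after full input: {3,5,6,7}  (accept=3 in)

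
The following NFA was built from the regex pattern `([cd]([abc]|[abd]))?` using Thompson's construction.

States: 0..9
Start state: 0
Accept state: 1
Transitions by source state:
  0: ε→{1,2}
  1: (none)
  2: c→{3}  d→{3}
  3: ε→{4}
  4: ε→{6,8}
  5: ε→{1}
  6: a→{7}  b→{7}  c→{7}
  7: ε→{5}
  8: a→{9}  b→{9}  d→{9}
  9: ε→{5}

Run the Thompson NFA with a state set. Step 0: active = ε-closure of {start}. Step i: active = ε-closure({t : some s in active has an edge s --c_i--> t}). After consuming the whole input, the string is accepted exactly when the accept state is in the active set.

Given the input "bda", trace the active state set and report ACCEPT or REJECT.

Answer: REJECT

Derivation:
initial (ε-close {0}): {0,1,2}
'b' @ 1: {}  — state set empty
rest 'da' ignored (set empty)
end set {} — state 1 not in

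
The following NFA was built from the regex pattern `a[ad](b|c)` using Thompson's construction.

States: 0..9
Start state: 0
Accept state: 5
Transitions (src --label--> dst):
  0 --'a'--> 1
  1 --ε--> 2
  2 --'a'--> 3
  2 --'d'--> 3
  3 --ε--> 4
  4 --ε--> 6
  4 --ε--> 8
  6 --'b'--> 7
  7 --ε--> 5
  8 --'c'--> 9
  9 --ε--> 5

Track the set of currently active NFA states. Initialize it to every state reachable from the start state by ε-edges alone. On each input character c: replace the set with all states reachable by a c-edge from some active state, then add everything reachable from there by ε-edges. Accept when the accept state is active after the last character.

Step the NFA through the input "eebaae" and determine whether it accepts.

Answer: REJECT

Derivation:
S₀ = ε-closure({0}) = {0}
'e' @ 1: {}  — state set empty
rest 'ebaae' ignored (set empty)
final: {}; accept 5 not in set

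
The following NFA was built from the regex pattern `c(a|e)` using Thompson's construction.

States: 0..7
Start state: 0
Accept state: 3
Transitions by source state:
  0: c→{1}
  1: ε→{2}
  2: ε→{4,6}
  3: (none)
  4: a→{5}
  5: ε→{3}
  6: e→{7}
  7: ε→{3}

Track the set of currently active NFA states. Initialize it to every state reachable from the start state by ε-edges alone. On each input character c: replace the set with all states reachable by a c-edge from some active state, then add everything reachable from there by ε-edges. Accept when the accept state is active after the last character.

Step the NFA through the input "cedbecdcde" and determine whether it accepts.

start: ε-closure({0}) = {0}
'c' @ 1: {1,2,4,6}
'e' @ 2: {3,7}  (accept∈set)
'd' @ 3: {}  — dead — no transitions
rest 'becdcde' ignored (set empty)
after full input: {}  (accept=3 not in)

Answer: REJECT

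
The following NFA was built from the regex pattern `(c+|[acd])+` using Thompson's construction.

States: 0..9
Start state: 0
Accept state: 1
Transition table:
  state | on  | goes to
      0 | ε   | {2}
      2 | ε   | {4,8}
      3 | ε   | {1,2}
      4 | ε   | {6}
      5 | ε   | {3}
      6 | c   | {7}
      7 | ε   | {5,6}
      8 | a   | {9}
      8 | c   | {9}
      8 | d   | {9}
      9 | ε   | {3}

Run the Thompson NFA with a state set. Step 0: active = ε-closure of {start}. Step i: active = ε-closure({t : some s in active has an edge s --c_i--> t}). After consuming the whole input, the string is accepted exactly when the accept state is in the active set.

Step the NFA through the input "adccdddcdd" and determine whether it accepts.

Answer: ACCEPT

Derivation:
start: ε-closure({0}) = {0,2,4,6,8}
'a' @ 1: {1,2,3,4,6,8,9}  ✓accept
'd' @ 2: {1,2,3,4,6,8,9}  ✓accept
'c' @ 3: {1,2,3,4,5,6,7,8,9}  ✓accept
'c' @ 4: {1,2,3,4,5,6,7,8,9}  ✓accept
'd' @ 5: {1,2,3,4,6,8,9}  ✓accept
'd' @ 6: {1,2,3,4,6,8,9}  ✓accept
'd' @ 7: {1,2,3,4,6,8,9}  ✓accept
'c' @ 8: {1,2,3,4,5,6,7,8,9}  ✓accept
'd' @ 9: {1,2,3,4,6,8,9}  ✓accept
'd' @ 10: {1,2,3,4,6,8,9}  ✓accept
end set {1,2,3,4,6,8,9} — state 1 in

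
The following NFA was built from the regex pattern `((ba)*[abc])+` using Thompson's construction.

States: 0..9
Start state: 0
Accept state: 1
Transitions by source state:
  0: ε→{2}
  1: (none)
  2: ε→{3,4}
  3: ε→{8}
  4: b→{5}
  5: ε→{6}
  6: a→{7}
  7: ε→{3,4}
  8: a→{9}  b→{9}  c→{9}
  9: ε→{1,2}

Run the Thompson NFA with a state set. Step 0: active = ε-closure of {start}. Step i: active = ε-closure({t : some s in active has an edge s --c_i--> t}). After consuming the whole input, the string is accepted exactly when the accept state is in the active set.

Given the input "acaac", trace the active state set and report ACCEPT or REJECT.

Answer: ACCEPT

Steps:
initial (ε-close {0}): {0,2,3,4,8}
'a' @ 1: {1,2,3,4,8,9}  (accept∈set)
'c' @ 2: {1,2,3,4,8,9}  (accept∈set)
'a' @ 3: {1,2,3,4,8,9}  (accept∈set)
'a' @ 4: {1,2,3,4,8,9}  (accept∈set)
'c' @ 5: {1,2,3,4,8,9}  (accept∈set)
end set {1,2,3,4,8,9} — state 1 in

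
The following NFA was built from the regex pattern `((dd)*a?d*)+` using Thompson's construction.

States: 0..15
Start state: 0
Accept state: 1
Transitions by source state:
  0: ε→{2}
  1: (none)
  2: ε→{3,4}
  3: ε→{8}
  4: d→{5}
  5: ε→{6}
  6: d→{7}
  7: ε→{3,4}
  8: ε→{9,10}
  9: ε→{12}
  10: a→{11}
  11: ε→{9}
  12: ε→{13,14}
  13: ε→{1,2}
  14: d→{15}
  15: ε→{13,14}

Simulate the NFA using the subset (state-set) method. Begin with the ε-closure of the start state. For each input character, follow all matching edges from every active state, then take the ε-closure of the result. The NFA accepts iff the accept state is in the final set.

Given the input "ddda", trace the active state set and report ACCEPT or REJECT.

initial (ε-close {0}): {0,1,2,3,4,8,9,10,12,13,14}
'd' @ 1: {1,2,3,4,5,6,8,9,10,12,13,14,15}  ✓accept
'd' @ 2: {1,2,3,4,5,6,7,8,9,10,12,13,14,15}  ✓accept
'd' @ 3: {1,2,3,4,5,6,7,8,9,10,12,13,14,15}  ✓accept
'a' @ 4: {1,2,3,4,8,9,10,11,12,13,14}  ✓accept
end set {1,2,3,4,8,9,10,11,12,13,14} — state 1 in

Answer: ACCEPT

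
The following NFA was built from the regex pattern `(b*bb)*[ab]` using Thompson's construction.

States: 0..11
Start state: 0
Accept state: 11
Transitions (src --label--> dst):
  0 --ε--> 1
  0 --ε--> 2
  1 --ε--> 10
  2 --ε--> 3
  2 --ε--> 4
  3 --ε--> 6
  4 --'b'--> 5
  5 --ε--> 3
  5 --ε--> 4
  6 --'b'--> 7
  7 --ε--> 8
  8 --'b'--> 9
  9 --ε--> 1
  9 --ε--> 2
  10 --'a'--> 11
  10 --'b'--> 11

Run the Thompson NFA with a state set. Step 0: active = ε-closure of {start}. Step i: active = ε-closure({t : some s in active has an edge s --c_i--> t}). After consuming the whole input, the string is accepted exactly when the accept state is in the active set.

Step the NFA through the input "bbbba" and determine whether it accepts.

initial (ε-close {0}): {0,1,2,3,4,6,10}
'b' @ 1: {3,4,5,6,7,8,11}  (accept∈set)
'b' @ 2: {1,2,3,4,5,6,7,8,9,10}
'b' @ 3: {1,2,3,4,5,6,7,8,9,10,11}  (accept∈set)
'b' @ 4: {1,2,3,4,5,6,7,8,9,10,11}  (accept∈set)
'a' @ 5: {11}  (accept∈set)
end set {11} — state 11 in

Answer: ACCEPT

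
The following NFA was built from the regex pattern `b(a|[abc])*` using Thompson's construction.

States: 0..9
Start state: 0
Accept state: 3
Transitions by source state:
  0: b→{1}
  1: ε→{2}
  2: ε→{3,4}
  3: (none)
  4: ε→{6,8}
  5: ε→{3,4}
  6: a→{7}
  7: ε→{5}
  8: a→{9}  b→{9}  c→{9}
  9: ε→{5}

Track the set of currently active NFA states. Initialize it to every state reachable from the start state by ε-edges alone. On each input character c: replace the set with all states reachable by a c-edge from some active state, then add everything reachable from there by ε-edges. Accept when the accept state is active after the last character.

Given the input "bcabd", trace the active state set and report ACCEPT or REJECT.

S₀ = ε-closure({0}) = {0}
'b' @ 1: {1,2,3,4,6,8}  (accept∈set)
'c' @ 2: {3,4,5,6,8,9}  (accept∈set)
'a' @ 3: {3,4,5,6,7,8,9}  (accept∈set)
'b' @ 4: {3,4,5,6,8,9}  (accept∈set)
'd' @ 5: {}  — dead — no transitions
end set {} — state 3 not in

Answer: REJECT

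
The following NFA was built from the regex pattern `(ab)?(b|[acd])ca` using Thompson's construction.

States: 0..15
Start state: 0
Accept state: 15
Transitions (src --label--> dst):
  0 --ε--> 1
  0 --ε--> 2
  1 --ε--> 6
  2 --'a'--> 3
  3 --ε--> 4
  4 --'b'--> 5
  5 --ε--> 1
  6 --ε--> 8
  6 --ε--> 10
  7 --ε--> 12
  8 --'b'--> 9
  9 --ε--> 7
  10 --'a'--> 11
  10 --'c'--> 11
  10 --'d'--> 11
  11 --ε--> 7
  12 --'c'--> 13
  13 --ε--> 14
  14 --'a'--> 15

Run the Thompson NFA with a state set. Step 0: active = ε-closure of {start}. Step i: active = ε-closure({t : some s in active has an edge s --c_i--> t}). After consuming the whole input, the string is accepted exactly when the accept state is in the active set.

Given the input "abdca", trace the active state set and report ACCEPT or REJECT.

start: ε-closure({0}) = {0,1,2,6,8,10}
'a' @ 1: {3,4,7,11,12}
'b' @ 2: {1,5,6,8,10}
'd' @ 3: {7,11,12}
'c' @ 4: {13,14}
'a' @ 5: {15}  [accepting]
final: {15}; accept 15 in set

Answer: ACCEPT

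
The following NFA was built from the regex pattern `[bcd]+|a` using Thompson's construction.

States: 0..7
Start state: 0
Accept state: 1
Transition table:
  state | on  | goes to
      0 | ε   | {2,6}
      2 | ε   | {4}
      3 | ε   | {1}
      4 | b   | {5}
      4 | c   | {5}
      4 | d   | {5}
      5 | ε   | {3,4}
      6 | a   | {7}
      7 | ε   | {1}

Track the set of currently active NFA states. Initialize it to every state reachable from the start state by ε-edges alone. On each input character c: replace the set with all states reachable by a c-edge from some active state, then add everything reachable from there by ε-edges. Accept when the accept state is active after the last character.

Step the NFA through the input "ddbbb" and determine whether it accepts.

S₀ = ε-closure({0}) = {0,2,4,6}
'd' @ 1: {1,3,4,5}  [accepting]
'd' @ 2: {1,3,4,5}  [accepting]
'b' @ 3: {1,3,4,5}  [accepting]
'b' @ 4: {1,3,4,5}  [accepting]
'b' @ 5: {1,3,4,5}  [accepting]
final: {1,3,4,5}; accept 1 in set

Answer: ACCEPT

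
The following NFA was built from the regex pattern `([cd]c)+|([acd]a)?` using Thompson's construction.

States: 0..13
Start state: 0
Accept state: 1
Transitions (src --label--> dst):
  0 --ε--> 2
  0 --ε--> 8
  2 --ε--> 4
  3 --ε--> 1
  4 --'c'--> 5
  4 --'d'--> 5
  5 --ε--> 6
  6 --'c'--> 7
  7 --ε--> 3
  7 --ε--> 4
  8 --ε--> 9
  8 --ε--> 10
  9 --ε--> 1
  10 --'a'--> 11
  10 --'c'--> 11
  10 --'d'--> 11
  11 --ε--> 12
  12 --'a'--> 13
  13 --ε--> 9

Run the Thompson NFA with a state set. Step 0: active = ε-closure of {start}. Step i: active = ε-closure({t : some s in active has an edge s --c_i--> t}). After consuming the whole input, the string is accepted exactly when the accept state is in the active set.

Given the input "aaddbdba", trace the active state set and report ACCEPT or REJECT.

Answer: REJECT

Trace:
S₀ = ε-closure({0}) = {0,1,2,4,8,9,10}
'a' @ 1: {11,12}
'a' @ 2: {1,9,13}  [accepting]
'd' @ 3: {}  — state set empty
rest 'dbdba' ignored (set empty)
final: {}; accept 1 not in set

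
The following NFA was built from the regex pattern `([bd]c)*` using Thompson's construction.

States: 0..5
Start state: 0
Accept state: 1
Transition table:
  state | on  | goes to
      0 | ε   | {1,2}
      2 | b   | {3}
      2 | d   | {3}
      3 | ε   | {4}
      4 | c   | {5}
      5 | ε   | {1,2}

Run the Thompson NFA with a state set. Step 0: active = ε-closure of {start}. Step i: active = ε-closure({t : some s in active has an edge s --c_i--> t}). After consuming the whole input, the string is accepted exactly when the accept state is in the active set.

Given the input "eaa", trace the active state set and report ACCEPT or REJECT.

Answer: REJECT

Derivation:
start: ε-closure({0}) = {0,1,2}
'e' @ 1: {}  — dead — no transitions
rest 'aa' ignored (set empty)
after full input: {}  (accept=1 not in)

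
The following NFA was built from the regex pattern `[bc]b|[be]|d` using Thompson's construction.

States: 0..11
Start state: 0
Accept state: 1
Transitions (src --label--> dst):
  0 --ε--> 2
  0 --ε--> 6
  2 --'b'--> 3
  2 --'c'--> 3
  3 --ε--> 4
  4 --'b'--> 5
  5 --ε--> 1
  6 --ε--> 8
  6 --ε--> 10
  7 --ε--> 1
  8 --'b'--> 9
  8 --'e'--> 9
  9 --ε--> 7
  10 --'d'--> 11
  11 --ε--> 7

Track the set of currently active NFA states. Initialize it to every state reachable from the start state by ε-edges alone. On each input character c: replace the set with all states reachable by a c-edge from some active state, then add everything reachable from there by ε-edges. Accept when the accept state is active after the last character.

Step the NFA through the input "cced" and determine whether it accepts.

Answer: REJECT

Derivation:
initial (ε-close {0}): {0,2,6,8,10}
'c' @ 1: {3,4}
'c' @ 2: {}  — state set empty
rest 'ed' ignored (set empty)
after full input: {}  (accept=1 not in)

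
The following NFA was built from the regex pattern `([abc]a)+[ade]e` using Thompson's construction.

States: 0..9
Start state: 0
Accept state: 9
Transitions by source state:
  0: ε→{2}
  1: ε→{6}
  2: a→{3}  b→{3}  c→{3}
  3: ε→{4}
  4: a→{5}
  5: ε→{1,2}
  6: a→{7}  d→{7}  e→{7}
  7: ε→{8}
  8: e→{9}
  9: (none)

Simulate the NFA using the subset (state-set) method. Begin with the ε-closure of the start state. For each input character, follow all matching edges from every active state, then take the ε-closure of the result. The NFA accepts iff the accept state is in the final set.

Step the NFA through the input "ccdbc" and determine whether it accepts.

start: ε-closure({0}) = {0,2}
'c' @ 1: {3,4}
'c' @ 2: {}  — dead — no transitions
rest 'dbc' ignored (set empty)
end set {} — state 9 not in

Answer: REJECT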